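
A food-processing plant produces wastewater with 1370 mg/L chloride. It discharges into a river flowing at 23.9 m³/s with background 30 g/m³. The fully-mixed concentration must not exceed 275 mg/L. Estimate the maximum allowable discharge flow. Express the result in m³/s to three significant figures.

Mass balance at complete mixing: C_std·(Q_w + Q_r) = Q_w·C_e + Q_r·C_b.
Rearranging, Q_w = Q_r·(C_std − C_b)/(C_e − C_std) = 23.9·(275 − 30) / (1370 − 275) = 5.347 m³/s.

5.35 m³/s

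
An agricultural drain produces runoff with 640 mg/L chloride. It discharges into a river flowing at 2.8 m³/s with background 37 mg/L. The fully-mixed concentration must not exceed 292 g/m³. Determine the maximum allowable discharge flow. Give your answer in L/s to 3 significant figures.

2050 L/s

Mass balance at complete mixing: C_std·(Q_w + Q_r) = Q_w·C_e + Q_r·C_b.
Rearranging, Q_w = Q_r·(C_std − C_b)/(C_e − C_std) = 2.8·(292 − 37) / (640 − 292) = 2.052 m³/s.
= 2052 L/s.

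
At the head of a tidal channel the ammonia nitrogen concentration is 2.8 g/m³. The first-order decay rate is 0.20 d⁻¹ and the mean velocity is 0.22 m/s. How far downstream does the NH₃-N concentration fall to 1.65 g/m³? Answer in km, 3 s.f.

50.3 km

From C = C₀·e^(−kt), t = ln(C₀/C)/k = ln(2.8/1.65)/0.20 = 0.5288/0.20 = 2.644 d.
Distance = v·t = 0.22 m/s × 2.285e+05 s = 5.026e+04 m = 50.26 km.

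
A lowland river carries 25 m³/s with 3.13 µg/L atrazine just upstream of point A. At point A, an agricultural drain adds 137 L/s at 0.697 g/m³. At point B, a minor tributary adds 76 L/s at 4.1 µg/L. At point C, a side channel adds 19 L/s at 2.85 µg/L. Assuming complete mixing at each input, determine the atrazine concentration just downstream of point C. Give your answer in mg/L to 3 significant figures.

3.13 µg/L = 0.00313 mg/L.
137 L/s = 0.137 m³/s.
After input A: C = (25·0.00313 + 0.137·0.697) / 25.14 = 0.006912 mg/L.
76 L/s = 0.076 m³/s.
4.1 µg/L = 0.0041 mg/L.
After input B: C = (25.14·0.006912 + 0.076·0.0041) / 25.21 = 0.006903 mg/L.
19 L/s = 0.019 m³/s.
2.85 µg/L = 0.00285 mg/L.
After input C: C = (25.21·0.006903 + 0.019·0.00285) / 25.23 = 0.0069 mg/L.

0.00690 mg/L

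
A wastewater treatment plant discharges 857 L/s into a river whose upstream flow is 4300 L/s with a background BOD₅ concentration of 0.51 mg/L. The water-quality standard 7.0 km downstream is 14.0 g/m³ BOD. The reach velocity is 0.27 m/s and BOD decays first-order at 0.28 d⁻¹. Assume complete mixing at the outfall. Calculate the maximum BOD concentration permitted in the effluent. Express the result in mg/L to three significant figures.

857 L/s = 0.857 m³/s.
4300 L/s = 4.3 m³/s.
Travel time to the compliance point: t = 7000/0.27 = 2.593e+04 s = 0.3001 d; decay factor exp(−0.28·0.3001) = 0.9194.
So the concentration just after mixing may be at most 14/0.9194 = 15.23 mg/L.
Mass balance: 15.23·5.157 = 0.857·Cₑ + 4.3·0.51.
Cₑ = (78.53 − 2.193) / 0.857 = 89.07 mg/L.

89.1 mg/L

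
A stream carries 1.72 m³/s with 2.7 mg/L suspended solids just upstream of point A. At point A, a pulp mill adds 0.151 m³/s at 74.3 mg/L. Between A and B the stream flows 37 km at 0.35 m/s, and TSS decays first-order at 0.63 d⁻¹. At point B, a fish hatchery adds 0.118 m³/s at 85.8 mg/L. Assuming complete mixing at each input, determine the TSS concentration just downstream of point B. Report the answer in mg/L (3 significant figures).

8.78 mg/L

After input A: C = (1.72·2.7 + 0.151·74.3) / 1.871 = 8.479 mg/L.
Over the 37 km reach to input B (t = 1.057e+05 s = 1.224 d), decay gives C = 8.479·exp(−0.63·1.224) = 3.922 mg/L.
After input B: C = (1.871·3.922 + 0.118·85.8) / 1.989 = 8.78 mg/L.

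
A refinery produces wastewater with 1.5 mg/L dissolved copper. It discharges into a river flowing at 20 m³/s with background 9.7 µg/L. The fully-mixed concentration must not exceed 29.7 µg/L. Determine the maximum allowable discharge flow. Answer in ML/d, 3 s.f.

9.7 µg/L = 0.0097 mg/L.
29.7 µg/L = 0.0297 mg/L.
Mass balance at complete mixing: C_std·(Q_w + Q_r) = Q_w·C_e + Q_r·C_b.
Rearranging, Q_w = Q_r·(C_std − C_b)/(C_e − C_std) = 20·(0.0297 − 0.0097) / (1.5 − 0.0297) = 0.2721 m³/s.
= 23.51 ML/d.

23.5 ML/d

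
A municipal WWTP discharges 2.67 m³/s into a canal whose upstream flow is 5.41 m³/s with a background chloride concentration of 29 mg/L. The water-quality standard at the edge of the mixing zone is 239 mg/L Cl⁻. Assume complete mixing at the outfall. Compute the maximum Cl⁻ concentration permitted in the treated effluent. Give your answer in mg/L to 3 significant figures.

Mass balance: 239·8.08 = 2.67·Cₑ + 5.41·29.
Cₑ = (1931 − 156.9) / 2.67 = 664.5 mg/L.

665 mg/L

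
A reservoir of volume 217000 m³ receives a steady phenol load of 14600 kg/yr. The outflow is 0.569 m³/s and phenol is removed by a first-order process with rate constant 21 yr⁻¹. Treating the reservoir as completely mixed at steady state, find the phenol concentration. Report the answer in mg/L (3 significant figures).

Outflow Q = 0.569 m³/s × 3.156e+07 s/yr = 1.796e+07 m³/yr.
Steady-state CSTR mass balance: W = Q·C + k·V·C, so C = W/(Q + kV).
Q + kV = 1.796e+07 + 21·217000 = 2.251e+07 m³/yr.
C = 14600/2.251e+07 = 0.0006485 kg/m³ = 0.6485 mg/L.

0.649 mg/L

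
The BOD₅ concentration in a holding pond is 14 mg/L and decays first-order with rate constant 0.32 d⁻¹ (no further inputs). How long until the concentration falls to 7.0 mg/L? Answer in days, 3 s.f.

2.17 d

t = ln(C₀/C)/k = ln(14/7.0)/0.32 = 0.6931/0.32 = 2.166 d.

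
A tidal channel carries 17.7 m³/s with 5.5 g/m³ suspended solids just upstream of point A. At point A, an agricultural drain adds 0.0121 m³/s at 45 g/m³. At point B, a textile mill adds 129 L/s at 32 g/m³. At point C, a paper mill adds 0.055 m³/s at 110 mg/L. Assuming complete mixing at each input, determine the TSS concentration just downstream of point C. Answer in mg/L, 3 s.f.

6.04 mg/L

After input A: C = (17.7·5.5 + 0.0121·45) / 17.71 = 5.527 mg/L.
129 L/s = 0.129 m³/s.
After input B: C = (17.71·5.527 + 0.129·32) / 17.84 = 5.718 mg/L.
After input C: C = (17.84·5.718 + 0.055·110) / 17.9 = 6.039 mg/L.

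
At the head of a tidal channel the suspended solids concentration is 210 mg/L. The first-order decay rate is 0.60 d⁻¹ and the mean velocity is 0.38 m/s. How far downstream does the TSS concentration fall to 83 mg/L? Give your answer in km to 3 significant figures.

50.8 km

From C = C₀·e^(−kt), t = ln(C₀/C)/k = ln(210/83)/0.60 = 0.9283/0.60 = 1.547 d.
Distance = v·t = 0.38 m/s × 1.337e+05 s = 5.079e+04 m = 50.79 km.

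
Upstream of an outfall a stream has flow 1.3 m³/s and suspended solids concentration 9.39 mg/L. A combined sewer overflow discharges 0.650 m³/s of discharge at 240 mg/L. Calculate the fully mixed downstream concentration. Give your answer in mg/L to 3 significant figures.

86.3 mg/L

Flow-weighted mixing gives C = (0.65·240 + 1.3·9.39) / (0.65 + 1.3) = 168.2/1.95 = 86.26 mg/L.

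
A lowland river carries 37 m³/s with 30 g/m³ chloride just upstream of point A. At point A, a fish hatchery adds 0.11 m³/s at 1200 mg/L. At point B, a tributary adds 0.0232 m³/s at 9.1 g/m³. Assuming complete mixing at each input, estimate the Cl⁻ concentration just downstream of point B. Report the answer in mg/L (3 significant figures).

33.5 mg/L

After input A: C = (37·30 + 0.11·1200) / 37.11 = 33.47 mg/L.
After input B: C = (37.11·33.47 + 0.0232·9.1) / 37.13 = 33.45 mg/L.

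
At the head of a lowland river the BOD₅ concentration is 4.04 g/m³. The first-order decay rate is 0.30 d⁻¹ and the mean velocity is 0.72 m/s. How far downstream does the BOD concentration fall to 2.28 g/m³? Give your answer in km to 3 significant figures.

From C = C₀·e^(−kt), t = ln(C₀/C)/k = ln(4.04/2.28)/0.30 = 0.5721/0.30 = 1.907 d.
Distance = v·t = 0.72 m/s × 1.648e+05 s = 1.186e+05 m = 118.6 km.

119 km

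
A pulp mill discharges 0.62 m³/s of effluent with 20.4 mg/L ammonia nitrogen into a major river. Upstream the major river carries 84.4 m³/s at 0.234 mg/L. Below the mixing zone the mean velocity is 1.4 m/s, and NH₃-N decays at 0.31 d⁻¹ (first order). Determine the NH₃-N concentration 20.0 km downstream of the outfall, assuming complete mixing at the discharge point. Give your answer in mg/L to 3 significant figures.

0.362 mg/L

After complete mixing, C₀ = (0.62·20.4 + 84.4·0.234) / 85.02 = 0.3811 mg/L.
Travel time t = 2e+04 m / 1.4 m/s = 1.429e+04 s = 0.1653 d.
C = 0.3811·exp(−0.31·0.1653) = 0.3811·0.95 = 0.362 mg/L.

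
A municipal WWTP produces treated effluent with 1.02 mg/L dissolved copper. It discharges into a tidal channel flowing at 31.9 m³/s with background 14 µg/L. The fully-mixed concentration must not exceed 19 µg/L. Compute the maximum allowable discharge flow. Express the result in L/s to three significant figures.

159 L/s

14 µg/L = 0.014 mg/L.
19 µg/L = 0.019 mg/L.
Mass balance at complete mixing: C_std·(Q_w + Q_r) = Q_w·C_e + Q_r·C_b.
Rearranging, Q_w = Q_r·(C_std − C_b)/(C_e − C_std) = 31.9·(0.019 − 0.014) / (1.02 − 0.019) = 0.1593 m³/s.
= 159.3 L/s.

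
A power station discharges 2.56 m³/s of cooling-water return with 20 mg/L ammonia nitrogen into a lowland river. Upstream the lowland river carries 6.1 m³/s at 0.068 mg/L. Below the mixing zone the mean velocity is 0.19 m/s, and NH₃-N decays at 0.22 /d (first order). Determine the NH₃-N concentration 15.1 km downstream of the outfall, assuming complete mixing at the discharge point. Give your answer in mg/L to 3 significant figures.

4.87 mg/L

After complete mixing, C₀ = (2.56·20 + 6.1·0.068) / 8.66 = 5.96 mg/L.
Travel time t = 1.51e+04 m / 0.19 m/s = 7.947e+04 s = 0.9198 d.
C = 5.96·exp(−0.22·0.9198) = 5.96·0.8168 = 4.868 mg/L.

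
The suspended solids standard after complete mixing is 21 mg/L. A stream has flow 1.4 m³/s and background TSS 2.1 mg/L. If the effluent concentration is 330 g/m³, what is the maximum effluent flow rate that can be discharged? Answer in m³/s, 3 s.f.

0.0856 m³/s

Mass balance at complete mixing: C_std·(Q_w + Q_r) = Q_w·C_e + Q_r·C_b.
Rearranging, Q_w = Q_r·(C_std − C_b)/(C_e − C_std) = 1.4·(21 − 2.1) / (330 − 21) = 0.08563 m³/s.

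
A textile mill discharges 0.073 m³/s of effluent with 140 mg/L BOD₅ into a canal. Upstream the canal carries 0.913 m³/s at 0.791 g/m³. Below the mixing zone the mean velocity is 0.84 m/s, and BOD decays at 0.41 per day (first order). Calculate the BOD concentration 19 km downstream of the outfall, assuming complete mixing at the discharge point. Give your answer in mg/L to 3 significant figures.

After complete mixing, C₀ = (0.073·140 + 0.913·0.791) / 0.986 = 11.1 mg/L.
Travel time t = 1.9e+04 m / 0.84 m/s = 2.262e+04 s = 0.2618 d.
C = 11.1·exp(−0.41·0.2618) = 11.1·0.8982 = 9.968 mg/L.

9.97 mg/L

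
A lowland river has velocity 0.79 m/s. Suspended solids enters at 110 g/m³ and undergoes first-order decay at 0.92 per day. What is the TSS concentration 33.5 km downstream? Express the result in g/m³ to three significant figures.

Travel time t = 33.5 km / 0.79 m/s = 3.35e+04/0.79 = 4.241e+04 s = 0.4908 d.
First-order decay: C = 110·exp(−0.92·0.4908) = 110·0.6366 = 70.03 g/m³.

70.0 g/m³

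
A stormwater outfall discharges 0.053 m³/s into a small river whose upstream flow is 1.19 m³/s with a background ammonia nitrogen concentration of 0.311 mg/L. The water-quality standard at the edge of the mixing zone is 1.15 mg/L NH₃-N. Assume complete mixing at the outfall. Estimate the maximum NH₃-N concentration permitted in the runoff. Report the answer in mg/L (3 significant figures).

Mass balance: 1.15·1.243 = 0.053·Cₑ + 1.19·0.311.
Cₑ = (1.429 − 0.3701) / 0.053 = 19.99 mg/L.

20.0 mg/L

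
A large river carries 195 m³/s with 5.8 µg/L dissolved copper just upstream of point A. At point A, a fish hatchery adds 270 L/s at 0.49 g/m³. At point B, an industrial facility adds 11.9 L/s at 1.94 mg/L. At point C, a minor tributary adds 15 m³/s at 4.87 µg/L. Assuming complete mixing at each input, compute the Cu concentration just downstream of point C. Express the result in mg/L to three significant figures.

0.00646 mg/L

5.8 µg/L = 0.0058 mg/L.
270 L/s = 0.27 m³/s.
After input A: C = (195·0.0058 + 0.27·0.49) / 195.3 = 0.00647 mg/L.
11.9 L/s = 0.0119 m³/s.
After input B: C = (195.3·0.00647 + 0.0119·1.94) / 195.3 = 0.006587 mg/L.
4.87 µg/L = 0.00487 mg/L.
After input C: C = (195.3·0.006587 + 15·0.00487) / 210.3 = 0.006465 mg/L.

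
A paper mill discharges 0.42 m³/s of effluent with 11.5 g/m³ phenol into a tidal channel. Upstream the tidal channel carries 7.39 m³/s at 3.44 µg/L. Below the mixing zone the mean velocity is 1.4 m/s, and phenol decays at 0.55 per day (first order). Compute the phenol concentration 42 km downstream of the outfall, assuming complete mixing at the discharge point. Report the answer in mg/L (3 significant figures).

3.44 µg/L = 0.00344 mg/L.
After complete mixing, C₀ = (0.42·11.5 + 7.39·0.00344) / 7.81 = 0.6217 mg/L.
Travel time t = 4.2e+04 m / 1.4 m/s = 3e+04 s = 0.3472 d.
C = 0.6217·exp(−0.55·0.3472) = 0.6217·0.8262 = 0.5136 mg/L.

0.514 mg/L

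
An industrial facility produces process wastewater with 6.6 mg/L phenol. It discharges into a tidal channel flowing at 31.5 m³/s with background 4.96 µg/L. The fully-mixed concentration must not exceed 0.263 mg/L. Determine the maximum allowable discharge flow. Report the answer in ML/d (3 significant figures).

111 ML/d

4.96 µg/L = 0.00496 mg/L.
Mass balance at complete mixing: C_std·(Q_w + Q_r) = Q_w·C_e + Q_r·C_b.
Rearranging, Q_w = Q_r·(C_std − C_b)/(C_e − C_std) = 31.5·(0.263 − 0.00496) / (6.6 − 0.263) = 1.283 m³/s.
= 110.8 ML/d.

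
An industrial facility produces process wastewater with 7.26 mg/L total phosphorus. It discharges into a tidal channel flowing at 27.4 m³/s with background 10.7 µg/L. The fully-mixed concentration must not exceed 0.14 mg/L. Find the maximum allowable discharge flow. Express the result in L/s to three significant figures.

498 L/s

10.7 µg/L = 0.0107 mg/L.
Mass balance at complete mixing: C_std·(Q_w + Q_r) = Q_w·C_e + Q_r·C_b.
Rearranging, Q_w = Q_r·(C_std − C_b)/(C_e − C_std) = 27.4·(0.14 − 0.0107) / (7.26 − 0.14) = 0.4976 m³/s.
= 497.6 L/s.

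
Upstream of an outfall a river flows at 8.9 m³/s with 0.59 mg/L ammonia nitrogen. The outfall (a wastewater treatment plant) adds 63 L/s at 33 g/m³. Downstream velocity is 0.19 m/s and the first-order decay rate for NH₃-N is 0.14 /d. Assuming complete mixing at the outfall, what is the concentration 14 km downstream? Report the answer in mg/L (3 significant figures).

0.726 mg/L

63 L/s = 0.063 m³/s.
After complete mixing, C₀ = (0.063·33 + 8.9·0.59) / 8.963 = 0.8178 mg/L.
Travel time t = 1.4e+04 m / 0.19 m/s = 7.368e+04 s = 0.8528 d.
C = 0.8178·exp(−0.14·0.8528) = 0.8178·0.8875 = 0.7258 mg/L.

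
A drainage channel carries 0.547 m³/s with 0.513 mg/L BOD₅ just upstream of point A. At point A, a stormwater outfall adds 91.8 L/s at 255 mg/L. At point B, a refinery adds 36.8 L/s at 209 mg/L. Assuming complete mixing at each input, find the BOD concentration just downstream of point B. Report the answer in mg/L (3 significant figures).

46.4 mg/L

91.8 L/s = 0.0918 m³/s.
After input A: C = (0.547·0.513 + 0.0918·255) / 0.6388 = 37.08 mg/L.
36.8 L/s = 0.0368 m³/s.
After input B: C = (0.6388·37.08 + 0.0368·209) / 0.6756 = 46.45 mg/L.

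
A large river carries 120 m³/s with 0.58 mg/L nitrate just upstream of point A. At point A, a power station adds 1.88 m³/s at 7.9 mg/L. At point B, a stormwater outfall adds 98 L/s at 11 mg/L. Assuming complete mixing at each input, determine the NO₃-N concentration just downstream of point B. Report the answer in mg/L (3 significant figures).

After input A: C = (120·0.58 + 1.88·7.9) / 121.9 = 0.6929 mg/L.
98 L/s = 0.098 m³/s.
After input B: C = (121.9·0.6929 + 0.098·11) / 122 = 0.7012 mg/L.

0.701 mg/L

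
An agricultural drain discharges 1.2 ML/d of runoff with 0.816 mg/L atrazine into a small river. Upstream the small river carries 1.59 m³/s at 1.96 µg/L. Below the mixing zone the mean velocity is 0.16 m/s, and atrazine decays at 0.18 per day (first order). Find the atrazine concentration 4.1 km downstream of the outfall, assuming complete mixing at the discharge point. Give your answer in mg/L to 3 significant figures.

1.2 ML/d = 0.01389 m³/s.
1.96 µg/L = 0.00196 mg/L.
After complete mixing, C₀ = (0.01389·0.816 + 1.59·0.00196) / 1.604 = 0.009009 mg/L.
Travel time t = 4100 m / 0.16 m/s = 2.562e+04 s = 0.2966 d.
C = 0.009009·exp(−0.18·0.2966) = 0.009009·0.948 = 0.008541 mg/L.

0.00854 mg/L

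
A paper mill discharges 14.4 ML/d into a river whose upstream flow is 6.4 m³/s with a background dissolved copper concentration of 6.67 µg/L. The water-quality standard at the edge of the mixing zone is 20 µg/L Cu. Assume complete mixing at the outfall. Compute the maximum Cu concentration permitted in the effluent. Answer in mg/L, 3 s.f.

14.4 ML/d = 0.1667 m³/s.
6.67 µg/L = 0.00667 mg/L.
20 µg/L = 0.02 mg/L.
Mass balance: 0.02·6.567 = 0.1667·Cₑ + 6.4·0.00667.
Cₑ = (0.1313 − 0.04269) / 0.1667 = 0.5319 mg/L.

0.532 mg/L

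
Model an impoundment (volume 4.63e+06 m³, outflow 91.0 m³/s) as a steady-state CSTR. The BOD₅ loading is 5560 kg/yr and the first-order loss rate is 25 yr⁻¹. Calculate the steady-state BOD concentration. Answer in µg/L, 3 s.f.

1.86 µg/L

Outflow Q = 91.0 m³/s × 3.156e+07 s/yr = 2.872e+09 m³/yr.
Steady-state CSTR mass balance: W = Q·C + k·V·C, so C = W/(Q + kV).
Q + kV = 2.872e+09 + 25·4.63e+06 = 2.987e+09 m³/yr.
C = 5560/2.987e+09 = 1.861e-06 kg/m³ = 0.001861 mg/L = 1.861 µg/L.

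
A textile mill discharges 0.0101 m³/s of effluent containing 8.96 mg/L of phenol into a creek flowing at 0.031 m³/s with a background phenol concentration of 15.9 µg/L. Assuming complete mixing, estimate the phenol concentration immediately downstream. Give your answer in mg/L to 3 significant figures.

15.9 µg/L = 0.0159 mg/L.
Conservation of mass across the mixing zone: C = (0.0101·8.96 + 0.031·0.0159) / (0.0101 + 0.031) = 0.09099/0.0411 = 2.214 mg/L.

2.21 mg/L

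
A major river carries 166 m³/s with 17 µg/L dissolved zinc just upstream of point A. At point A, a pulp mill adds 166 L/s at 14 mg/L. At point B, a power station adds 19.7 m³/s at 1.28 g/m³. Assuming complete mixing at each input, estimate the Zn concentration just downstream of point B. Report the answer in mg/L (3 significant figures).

0.163 mg/L

17 µg/L = 0.017 mg/L.
166 L/s = 0.166 m³/s.
After input A: C = (166·0.017 + 0.166·14) / 166.2 = 0.03097 mg/L.
After input B: C = (166.2·0.03097 + 19.7·1.28) / 185.9 = 0.1634 mg/L.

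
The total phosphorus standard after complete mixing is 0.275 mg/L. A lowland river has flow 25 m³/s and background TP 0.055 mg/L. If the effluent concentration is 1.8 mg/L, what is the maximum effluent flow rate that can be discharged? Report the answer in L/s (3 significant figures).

3610 L/s

Mass balance at complete mixing: C_std·(Q_w + Q_r) = Q_w·C_e + Q_r·C_b.
Rearranging, Q_w = Q_r·(C_std − C_b)/(C_e − C_std) = 25·(0.275 − 0.055) / (1.8 − 0.275) = 3.607 m³/s.
= 3607 L/s.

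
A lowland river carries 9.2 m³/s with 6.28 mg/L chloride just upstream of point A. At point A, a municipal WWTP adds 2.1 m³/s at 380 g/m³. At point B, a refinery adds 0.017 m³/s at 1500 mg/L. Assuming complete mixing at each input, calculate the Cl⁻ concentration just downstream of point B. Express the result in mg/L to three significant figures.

After input A: C = (9.2·6.28 + 2.1·380) / 11.3 = 75.73 mg/L.
After input B: C = (11.3·75.73 + 0.017·1500) / 11.32 = 77.87 mg/L.

77.9 mg/L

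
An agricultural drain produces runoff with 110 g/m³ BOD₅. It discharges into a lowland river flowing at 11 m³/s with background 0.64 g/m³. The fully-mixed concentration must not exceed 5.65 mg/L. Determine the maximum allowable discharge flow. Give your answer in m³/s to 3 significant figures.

0.528 m³/s

Mass balance at complete mixing: C_std·(Q_w + Q_r) = Q_w·C_e + Q_r·C_b.
Rearranging, Q_w = Q_r·(C_std − C_b)/(C_e − C_std) = 11·(5.65 − 0.64) / (110 − 5.65) = 0.5281 m³/s.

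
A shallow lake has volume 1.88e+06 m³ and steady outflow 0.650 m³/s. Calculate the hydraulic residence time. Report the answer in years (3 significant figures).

Q = 0.650 m³/s × 3.156e+07 s/yr = 2.051e+07 m³/yr.
Hydraulic residence time τ = V/Q = 1.88e+06/2.051e+07 = 0.09165 yr.

0.0917 yr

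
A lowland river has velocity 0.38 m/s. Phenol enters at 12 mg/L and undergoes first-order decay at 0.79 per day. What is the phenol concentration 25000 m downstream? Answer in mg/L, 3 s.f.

6.58 mg/L

Travel time t = 25000 m / 0.38 m/s = 2.5e+04/0.38 = 6.579e+04 s = 0.7615 d.
First-order decay: C = 12·exp(−0.79·0.7615) = 12·0.548 = 6.576 mg/L.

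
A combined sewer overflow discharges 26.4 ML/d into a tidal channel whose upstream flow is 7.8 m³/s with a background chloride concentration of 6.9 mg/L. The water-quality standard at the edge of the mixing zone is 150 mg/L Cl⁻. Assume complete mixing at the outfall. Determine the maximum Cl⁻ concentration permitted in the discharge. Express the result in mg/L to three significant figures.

26.4 ML/d = 0.3056 m³/s.
Mass balance: 150·8.106 = 0.3056·Cₑ + 7.8·6.9.
Cₑ = (1216 − 53.82) / 0.3056 = 3803 mg/L.

3800 mg/L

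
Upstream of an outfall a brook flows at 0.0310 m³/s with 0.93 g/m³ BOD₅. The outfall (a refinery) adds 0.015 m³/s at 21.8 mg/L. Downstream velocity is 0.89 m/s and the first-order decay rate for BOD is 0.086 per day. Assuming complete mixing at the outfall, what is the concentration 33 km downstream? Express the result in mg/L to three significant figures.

After complete mixing, C₀ = (0.015·21.8 + 0.031·0.93) / 0.046 = 7.735 mg/L.
Travel time t = 3.3e+04 m / 0.89 m/s = 3.708e+04 s = 0.4292 d.
C = 7.735·exp(−0.086·0.4292) = 7.735·0.9638 = 7.455 mg/L.

7.46 mg/L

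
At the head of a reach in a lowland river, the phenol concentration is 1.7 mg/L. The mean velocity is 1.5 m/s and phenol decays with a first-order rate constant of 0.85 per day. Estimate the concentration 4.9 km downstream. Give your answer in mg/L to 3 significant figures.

Travel time t = 4.9 km / 1.5 m/s = 4900/1.5 = 3267 s = 0.03781 d.
First-order decay: C = 1.7·exp(−0.85·0.03781) = 1.7·0.9684 = 1.646 mg/L.

1.65 mg/L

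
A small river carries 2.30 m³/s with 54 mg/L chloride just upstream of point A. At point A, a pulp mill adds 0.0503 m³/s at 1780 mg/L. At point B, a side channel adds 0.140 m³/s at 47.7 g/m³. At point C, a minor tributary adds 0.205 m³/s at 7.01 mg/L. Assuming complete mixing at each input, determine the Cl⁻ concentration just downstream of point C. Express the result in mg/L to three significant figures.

82.3 mg/L

After input A: C = (2.3·54 + 0.0503·1780) / 2.35 = 90.94 mg/L.
After input B: C = (2.35·90.94 + 0.14·47.7) / 2.49 = 88.51 mg/L.
After input C: C = (2.49·88.51 + 0.205·7.01) / 2.695 = 82.31 mg/L.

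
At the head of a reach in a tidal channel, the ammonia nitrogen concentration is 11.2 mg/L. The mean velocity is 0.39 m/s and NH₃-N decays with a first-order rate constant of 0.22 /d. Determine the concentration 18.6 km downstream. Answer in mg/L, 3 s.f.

Travel time t = 18.6 km / 0.39 m/s = 1.86e+04/0.39 = 4.769e+04 s = 0.552 d.
First-order decay: C = 11.2·exp(−0.22·0.552) = 11.2·0.8856 = 9.919 mg/L.

9.92 mg/L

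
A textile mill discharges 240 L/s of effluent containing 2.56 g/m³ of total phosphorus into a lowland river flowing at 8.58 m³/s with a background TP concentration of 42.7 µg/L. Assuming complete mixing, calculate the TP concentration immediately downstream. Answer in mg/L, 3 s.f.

0.111 mg/L

240 L/s = 0.24 m³/s.
42.7 µg/L = 0.0427 mg/L.
By mass balance at complete mixing, C = (0.24·2.56 + 8.58·0.0427) / (0.24 + 8.58) = 0.9808/8.82 = 0.1112 mg/L.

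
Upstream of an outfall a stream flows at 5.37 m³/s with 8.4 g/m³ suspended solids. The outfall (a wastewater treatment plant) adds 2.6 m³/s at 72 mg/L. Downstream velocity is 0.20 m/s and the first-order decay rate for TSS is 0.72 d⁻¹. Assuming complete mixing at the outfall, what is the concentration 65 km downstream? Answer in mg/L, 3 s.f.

After complete mixing, C₀ = (2.6·72 + 5.37·8.4) / 7.97 = 29.15 mg/L.
Travel time t = 6.5e+04 m / 0.20 m/s = 3.25e+05 s = 3.762 d.
C = 29.15·exp(−0.72·3.762) = 29.15·0.06665 = 1.943 mg/L.

1.94 mg/L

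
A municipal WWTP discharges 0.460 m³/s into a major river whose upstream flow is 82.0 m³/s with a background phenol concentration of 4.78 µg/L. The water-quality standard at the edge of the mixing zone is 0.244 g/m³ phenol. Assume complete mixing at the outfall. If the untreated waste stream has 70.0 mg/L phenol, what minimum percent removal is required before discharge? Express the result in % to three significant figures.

4.78 µg/L = 0.00478 mg/L.
Mass balance: 0.244·82.46 = 0.46·Cₑ + 82·0.00478.
Cₑ = (20.12 − 0.392) / 0.46 = 42.89 mg/L.
Required removal = 1 − 42.89/70.0 = 38.73 %.

38.7 %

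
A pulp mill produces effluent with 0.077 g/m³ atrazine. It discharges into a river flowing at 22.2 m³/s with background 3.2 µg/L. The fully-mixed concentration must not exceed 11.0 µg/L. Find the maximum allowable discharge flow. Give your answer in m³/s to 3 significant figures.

2.62 m³/s

3.2 µg/L = 0.0032 mg/L.
11.0 µg/L = 0.011 mg/L.
Mass balance at complete mixing: C_std·(Q_w + Q_r) = Q_w·C_e + Q_r·C_b.
Rearranging, Q_w = Q_r·(C_std − C_b)/(C_e − C_std) = 22.2·(0.011 − 0.0032) / (0.077 − 0.011) = 2.624 m³/s.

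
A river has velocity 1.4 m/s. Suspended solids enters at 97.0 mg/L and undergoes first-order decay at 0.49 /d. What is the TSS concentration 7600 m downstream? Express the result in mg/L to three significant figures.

94.1 mg/L

Travel time t = 7600 m / 1.4 m/s = 7600/1.4 = 5429 s = 0.06283 d.
First-order decay: C = 97.0·exp(−0.49·0.06283) = 97.0·0.9697 = 94.06 mg/L.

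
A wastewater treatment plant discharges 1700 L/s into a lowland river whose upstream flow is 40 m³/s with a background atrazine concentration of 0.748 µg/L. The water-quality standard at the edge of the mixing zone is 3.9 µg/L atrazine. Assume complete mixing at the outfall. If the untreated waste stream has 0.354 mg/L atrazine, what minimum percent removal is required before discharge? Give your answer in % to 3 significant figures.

77.9 %

1700 L/s = 1.7 m³/s.
0.748 µg/L = 0.000748 mg/L.
3.9 µg/L = 0.0039 mg/L.
Mass balance: 0.0039·41.7 = 1.7·Cₑ + 40·0.000748.
Cₑ = (0.1626 − 0.02992) / 1.7 = 0.07806 mg/L.
Required removal = 1 − 0.07806/0.354 = 77.95 %.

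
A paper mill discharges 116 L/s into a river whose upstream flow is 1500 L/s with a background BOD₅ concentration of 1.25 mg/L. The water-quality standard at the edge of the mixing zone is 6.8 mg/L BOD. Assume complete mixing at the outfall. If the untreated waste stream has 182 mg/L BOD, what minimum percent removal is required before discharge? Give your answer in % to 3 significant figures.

56.8 %

116 L/s = 0.116 m³/s.
1500 L/s = 1.5 m³/s.
Mass balance: 6.8·1.616 = 0.116·Cₑ + 1.5·1.25.
Cₑ = (10.99 − 1.875) / 0.116 = 78.57 mg/L.
Required removal = 1 − 78.57/182 = 56.83 %.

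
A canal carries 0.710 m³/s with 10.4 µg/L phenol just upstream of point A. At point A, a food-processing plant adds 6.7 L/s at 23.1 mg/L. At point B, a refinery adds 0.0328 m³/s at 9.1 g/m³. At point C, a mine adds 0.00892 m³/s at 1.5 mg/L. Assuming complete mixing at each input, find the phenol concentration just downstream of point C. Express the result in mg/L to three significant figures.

10.4 µg/L = 0.0104 mg/L.
6.7 L/s = 0.0067 m³/s.
After input A: C = (0.71·0.0104 + 0.0067·23.1) / 0.7167 = 0.2263 mg/L.
After input B: C = (0.7167·0.2263 + 0.0328·9.1) / 0.7495 = 0.6146 mg/L.
After input C: C = (0.7495·0.6146 + 0.00892·1.5) / 0.7584 = 0.625 mg/L.

0.625 mg/L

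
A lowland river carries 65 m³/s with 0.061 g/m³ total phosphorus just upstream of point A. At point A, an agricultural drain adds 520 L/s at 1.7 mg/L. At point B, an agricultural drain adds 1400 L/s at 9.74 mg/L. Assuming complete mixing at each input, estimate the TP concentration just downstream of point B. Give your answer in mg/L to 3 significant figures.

0.276 mg/L

520 L/s = 0.52 m³/s.
After input A: C = (65·0.061 + 0.52·1.7) / 65.52 = 0.07401 mg/L.
1400 L/s = 1.4 m³/s.
After input B: C = (65.52·0.07401 + 1.4·9.74) / 66.92 = 0.2762 mg/L.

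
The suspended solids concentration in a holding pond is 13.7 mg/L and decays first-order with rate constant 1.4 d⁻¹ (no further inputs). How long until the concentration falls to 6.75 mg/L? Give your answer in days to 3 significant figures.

t = ln(C₀/C)/k = ln(13.7/6.75)/1.4 = 0.7079/1.4 = 0.5056 d.

0.506 d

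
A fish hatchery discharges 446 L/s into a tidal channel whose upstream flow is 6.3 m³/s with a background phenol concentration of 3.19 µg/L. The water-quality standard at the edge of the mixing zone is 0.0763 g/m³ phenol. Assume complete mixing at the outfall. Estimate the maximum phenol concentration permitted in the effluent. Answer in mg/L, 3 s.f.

446 L/s = 0.446 m³/s.
3.19 µg/L = 0.00319 mg/L.
Mass balance: 0.0763·6.746 = 0.446·Cₑ + 6.3·0.00319.
Cₑ = (0.5147 − 0.0201) / 0.446 = 1.109 mg/L.

1.11 mg/L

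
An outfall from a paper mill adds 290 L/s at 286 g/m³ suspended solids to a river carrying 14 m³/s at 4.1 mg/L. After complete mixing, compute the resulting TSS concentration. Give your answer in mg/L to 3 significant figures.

290 L/s = 0.29 m³/s.
Flow-weighted mixing gives C = (0.29·286 + 14·4.1) / (0.29 + 14) = 140.3/14.29 = 9.821 mg/L.

9.82 mg/L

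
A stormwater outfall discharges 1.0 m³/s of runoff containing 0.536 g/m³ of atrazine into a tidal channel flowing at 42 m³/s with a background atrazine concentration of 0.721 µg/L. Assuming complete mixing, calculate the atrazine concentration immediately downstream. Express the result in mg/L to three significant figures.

0.721 µg/L = 0.000721 mg/L.
Flow-weighted mixing gives C = (1·0.536 + 42·0.000721) / (1 + 42) = 0.5663/43 = 0.01317 mg/L.

0.0132 mg/L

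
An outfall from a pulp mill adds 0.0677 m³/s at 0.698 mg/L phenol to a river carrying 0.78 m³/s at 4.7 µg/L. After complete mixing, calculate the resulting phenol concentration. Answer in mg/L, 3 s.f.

0.0601 mg/L

4.7 µg/L = 0.0047 mg/L.
By mass balance at complete mixing, C = (0.0677·0.698 + 0.78·0.0047) / (0.0677 + 0.78) = 0.05092/0.8477 = 0.06007 mg/L.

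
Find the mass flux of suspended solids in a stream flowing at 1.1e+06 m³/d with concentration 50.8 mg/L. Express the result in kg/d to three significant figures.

55900 kg/d

1.1e+06 m³/d = 12.73 m³/s.
Mass flux = Q·C = 12.73 m³/s × 50.8 g/m³ = 646.8 g/s.
= 646.8 g/s × 86.4 = 5.588e+04 kg/d.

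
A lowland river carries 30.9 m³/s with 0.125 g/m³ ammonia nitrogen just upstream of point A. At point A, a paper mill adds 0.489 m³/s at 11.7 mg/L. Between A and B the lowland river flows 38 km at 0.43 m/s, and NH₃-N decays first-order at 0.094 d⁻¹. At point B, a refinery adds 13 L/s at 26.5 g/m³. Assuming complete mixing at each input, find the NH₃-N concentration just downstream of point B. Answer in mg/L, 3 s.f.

0.288 mg/L

After input A: C = (30.9·0.125 + 0.489·11.7) / 31.39 = 0.3053 mg/L.
Over the 38 km reach to input B (t = 8.837e+04 s = 1.023 d), decay gives C = 0.3053·exp(−0.094·1.023) = 0.2773 mg/L.
13 L/s = 0.013 m³/s.
After input B: C = (31.39·0.2773 + 0.013·26.5) / 31.4 = 0.2882 mg/L.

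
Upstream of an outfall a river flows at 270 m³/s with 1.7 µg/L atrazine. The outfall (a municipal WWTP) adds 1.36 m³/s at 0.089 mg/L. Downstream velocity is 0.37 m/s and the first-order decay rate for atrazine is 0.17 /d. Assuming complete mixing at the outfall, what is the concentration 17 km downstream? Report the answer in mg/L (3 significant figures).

0.00195 mg/L

1.7 µg/L = 0.0017 mg/L.
After complete mixing, C₀ = (1.36·0.089 + 270·0.0017) / 271.4 = 0.002138 mg/L.
Travel time t = 1.7e+04 m / 0.37 m/s = 4.595e+04 s = 0.5318 d.
C = 0.002138·exp(−0.17·0.5318) = 0.002138·0.9136 = 0.001953 mg/L.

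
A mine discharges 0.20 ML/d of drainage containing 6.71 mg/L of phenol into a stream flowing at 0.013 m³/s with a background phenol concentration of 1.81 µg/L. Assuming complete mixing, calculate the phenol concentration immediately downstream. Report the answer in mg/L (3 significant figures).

0.20 ML/d = 0.002315 m³/s.
1.81 µg/L = 0.00181 mg/L.
Flow-weighted mixing gives C = (0.002315·6.71 + 0.013·0.00181) / (0.002315 + 0.013) = 0.01556/0.01531 = 1.016 mg/L.

1.02 mg/L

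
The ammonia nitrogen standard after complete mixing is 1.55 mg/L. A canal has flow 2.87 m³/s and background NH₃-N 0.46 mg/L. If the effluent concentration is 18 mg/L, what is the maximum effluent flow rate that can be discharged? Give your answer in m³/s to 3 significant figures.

Mass balance at complete mixing: C_std·(Q_w + Q_r) = Q_w·C_e + Q_r·C_b.
Rearranging, Q_w = Q_r·(C_std − C_b)/(C_e − C_std) = 2.87·(1.55 − 0.46) / (18 − 1.55) = 0.1902 m³/s.

0.190 m³/s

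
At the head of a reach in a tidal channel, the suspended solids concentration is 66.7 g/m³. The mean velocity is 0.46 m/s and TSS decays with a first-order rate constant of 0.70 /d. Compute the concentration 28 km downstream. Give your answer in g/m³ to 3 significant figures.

Travel time t = 28 km / 0.46 m/s = 2.8e+04/0.46 = 6.087e+04 s = 0.7045 d.
First-order decay: C = 66.7·exp(−0.70·0.7045) = 66.7·0.6107 = 40.73 g/m³.

40.7 g/m³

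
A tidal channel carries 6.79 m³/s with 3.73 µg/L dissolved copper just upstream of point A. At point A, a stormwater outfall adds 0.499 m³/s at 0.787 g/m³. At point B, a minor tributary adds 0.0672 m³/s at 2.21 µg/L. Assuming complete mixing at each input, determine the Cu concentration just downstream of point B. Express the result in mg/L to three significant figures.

3.73 µg/L = 0.00373 mg/L.
After input A: C = (6.79·0.00373 + 0.499·0.787) / 7.289 = 0.05735 mg/L.
2.21 µg/L = 0.00221 mg/L.
After input B: C = (7.289·0.05735 + 0.0672·0.00221) / 7.356 = 0.05685 mg/L.

0.0568 mg/L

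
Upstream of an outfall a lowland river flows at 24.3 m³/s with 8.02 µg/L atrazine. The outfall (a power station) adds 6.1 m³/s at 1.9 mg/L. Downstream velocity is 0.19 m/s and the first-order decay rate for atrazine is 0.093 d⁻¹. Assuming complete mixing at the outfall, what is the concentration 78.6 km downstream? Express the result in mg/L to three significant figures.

0.248 mg/L

8.02 µg/L = 0.00802 mg/L.
After complete mixing, C₀ = (6.1·1.9 + 24.3·0.00802) / 30.4 = 0.3877 mg/L.
Travel time t = 7.86e+04 m / 0.19 m/s = 4.137e+05 s = 4.788 d.
C = 0.3877·exp(−0.093·4.788) = 0.3877·0.6406 = 0.2484 mg/L.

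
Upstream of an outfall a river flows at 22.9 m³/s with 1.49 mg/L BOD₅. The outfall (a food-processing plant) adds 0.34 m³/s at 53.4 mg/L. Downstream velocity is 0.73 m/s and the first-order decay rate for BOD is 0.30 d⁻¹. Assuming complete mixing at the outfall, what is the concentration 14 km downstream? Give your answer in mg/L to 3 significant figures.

2.10 mg/L

After complete mixing, C₀ = (0.34·53.4 + 22.9·1.49) / 23.24 = 2.249 mg/L.
Travel time t = 1.4e+04 m / 0.73 m/s = 1.918e+04 s = 0.222 d.
C = 2.249·exp(−0.30·0.222) = 2.249·0.9356 = 2.105 mg/L.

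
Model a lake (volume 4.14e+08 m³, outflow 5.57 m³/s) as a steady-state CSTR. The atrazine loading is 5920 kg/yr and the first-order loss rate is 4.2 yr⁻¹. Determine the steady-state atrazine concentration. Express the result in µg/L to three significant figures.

Outflow Q = 5.57 m³/s × 3.156e+07 s/yr = 1.758e+08 m³/yr.
Steady-state CSTR mass balance: W = Q·C + k·V·C, so C = W/(Q + kV).
Q + kV = 1.758e+08 + 4.2·4.14e+08 = 1.915e+09 m³/yr.
C = 5920/1.915e+09 = 3.092e-06 kg/m³ = 0.003092 mg/L = 3.092 µg/L.

3.09 µg/L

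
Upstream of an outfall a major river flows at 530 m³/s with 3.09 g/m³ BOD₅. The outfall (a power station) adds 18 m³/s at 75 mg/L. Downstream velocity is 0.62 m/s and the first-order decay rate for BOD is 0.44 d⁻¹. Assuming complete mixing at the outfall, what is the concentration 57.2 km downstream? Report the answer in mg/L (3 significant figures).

After complete mixing, C₀ = (18·75 + 530·3.09) / 548 = 5.452 mg/L.
Travel time t = 5.72e+04 m / 0.62 m/s = 9.226e+04 s = 1.068 d.
C = 5.452·exp(−0.44·1.068) = 5.452·0.6251 = 3.408 mg/L.

3.41 mg/L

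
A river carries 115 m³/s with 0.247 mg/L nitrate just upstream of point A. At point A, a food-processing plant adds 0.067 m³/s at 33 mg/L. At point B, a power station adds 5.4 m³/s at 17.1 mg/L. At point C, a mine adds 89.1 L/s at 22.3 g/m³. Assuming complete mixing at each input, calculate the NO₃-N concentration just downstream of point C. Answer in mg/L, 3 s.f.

1.04 mg/L

After input A: C = (115·0.247 + 0.067·33) / 115.1 = 0.2661 mg/L.
After input B: C = (115.1·0.2661 + 5.4·17.1) / 120.5 = 1.021 mg/L.
89.1 L/s = 0.0891 m³/s.
After input C: C = (120.5·1.021 + 0.0891·22.3) / 120.6 = 1.036 mg/L.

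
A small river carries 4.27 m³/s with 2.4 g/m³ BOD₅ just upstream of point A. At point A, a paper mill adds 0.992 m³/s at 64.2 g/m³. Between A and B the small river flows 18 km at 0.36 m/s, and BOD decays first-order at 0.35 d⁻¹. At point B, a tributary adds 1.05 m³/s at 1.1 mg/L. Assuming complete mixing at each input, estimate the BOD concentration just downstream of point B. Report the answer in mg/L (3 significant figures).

9.75 mg/L

After input A: C = (4.27·2.4 + 0.992·64.2) / 5.262 = 14.05 mg/L.
Over the 18 km reach to input B (t = 5e+04 s = 0.5787 d), decay gives C = 14.05·exp(−0.35·0.5787) = 11.47 mg/L.
After input B: C = (5.262·11.47 + 1.05·1.1) / 6.312 = 9.749 mg/L.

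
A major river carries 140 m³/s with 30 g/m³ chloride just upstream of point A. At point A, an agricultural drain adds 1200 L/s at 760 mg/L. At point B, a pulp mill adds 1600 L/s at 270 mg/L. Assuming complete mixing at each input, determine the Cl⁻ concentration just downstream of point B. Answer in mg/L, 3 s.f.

1200 L/s = 1.2 m³/s.
After input A: C = (140·30 + 1.2·760) / 141.2 = 36.2 mg/L.
1600 L/s = 1.6 m³/s.
After input B: C = (141.2·36.2 + 1.6·270) / 142.8 = 38.82 mg/L.

38.8 mg/L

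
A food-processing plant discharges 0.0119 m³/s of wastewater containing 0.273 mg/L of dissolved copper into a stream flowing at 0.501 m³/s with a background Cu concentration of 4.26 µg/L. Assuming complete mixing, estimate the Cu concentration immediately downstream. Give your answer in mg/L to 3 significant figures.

4.26 µg/L = 0.00426 mg/L.
Conservation of mass across the mixing zone: C = (0.0119·0.273 + 0.501·0.00426) / (0.0119 + 0.501) = 0.005383/0.5129 = 0.0105 mg/L.

0.0105 mg/L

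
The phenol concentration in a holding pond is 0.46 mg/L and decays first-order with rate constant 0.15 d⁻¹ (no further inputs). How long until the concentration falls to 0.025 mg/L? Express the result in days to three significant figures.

19.4 d

t = ln(C₀/C)/k = ln(0.46/0.025)/0.15 = 2.912/0.15 = 19.42 d.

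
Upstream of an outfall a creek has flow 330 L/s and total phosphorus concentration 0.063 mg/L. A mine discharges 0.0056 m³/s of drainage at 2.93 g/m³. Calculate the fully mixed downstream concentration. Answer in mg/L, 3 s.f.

0.111 mg/L

330 L/s = 0.33 m³/s.
By mass balance at complete mixing, C = (0.0056·2.93 + 0.33·0.063) / (0.0056 + 0.33) = 0.0372/0.3356 = 0.1108 mg/L.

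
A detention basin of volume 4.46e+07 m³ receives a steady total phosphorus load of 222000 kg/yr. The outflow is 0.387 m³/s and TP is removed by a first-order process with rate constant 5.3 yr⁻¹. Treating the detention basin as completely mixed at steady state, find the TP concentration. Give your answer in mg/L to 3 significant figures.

Outflow Q = 0.387 m³/s × 3.156e+07 s/yr = 1.221e+07 m³/yr.
Steady-state CSTR mass balance: W = Q·C + k·V·C, so C = W/(Q + kV).
Q + kV = 1.221e+07 + 5.3·4.46e+07 = 2.486e+08 m³/yr.
C = 222000/2.486e+08 = 0.000893 kg/m³ = 0.893 mg/L.

0.893 mg/L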